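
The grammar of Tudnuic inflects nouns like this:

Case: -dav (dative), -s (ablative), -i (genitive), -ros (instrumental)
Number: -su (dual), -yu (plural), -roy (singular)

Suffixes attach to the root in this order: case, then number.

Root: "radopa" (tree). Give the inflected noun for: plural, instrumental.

radoparosyu

Attach case instrumental -ros → radoparos.
Attach number plural -yu → radoparosyu.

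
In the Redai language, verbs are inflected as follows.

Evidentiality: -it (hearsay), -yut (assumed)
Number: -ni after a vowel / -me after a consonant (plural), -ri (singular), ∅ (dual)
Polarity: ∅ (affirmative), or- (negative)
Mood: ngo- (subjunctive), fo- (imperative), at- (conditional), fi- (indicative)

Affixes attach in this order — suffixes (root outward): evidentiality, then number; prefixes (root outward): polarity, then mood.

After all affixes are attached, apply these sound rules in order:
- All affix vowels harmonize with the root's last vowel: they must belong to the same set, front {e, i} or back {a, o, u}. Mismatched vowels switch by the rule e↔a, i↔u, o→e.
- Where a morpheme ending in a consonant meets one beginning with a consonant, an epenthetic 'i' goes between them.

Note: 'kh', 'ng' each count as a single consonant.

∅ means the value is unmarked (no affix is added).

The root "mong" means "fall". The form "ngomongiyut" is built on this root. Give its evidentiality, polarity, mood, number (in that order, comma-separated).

Segment: ngo-mong-yut.
evidentiality: -yut → assumed.
polarity: ∅ → affirmative.
mood: ngo- → subjunctive.
number: ∅ → dual.

assumed, affirmative, subjunctive, dual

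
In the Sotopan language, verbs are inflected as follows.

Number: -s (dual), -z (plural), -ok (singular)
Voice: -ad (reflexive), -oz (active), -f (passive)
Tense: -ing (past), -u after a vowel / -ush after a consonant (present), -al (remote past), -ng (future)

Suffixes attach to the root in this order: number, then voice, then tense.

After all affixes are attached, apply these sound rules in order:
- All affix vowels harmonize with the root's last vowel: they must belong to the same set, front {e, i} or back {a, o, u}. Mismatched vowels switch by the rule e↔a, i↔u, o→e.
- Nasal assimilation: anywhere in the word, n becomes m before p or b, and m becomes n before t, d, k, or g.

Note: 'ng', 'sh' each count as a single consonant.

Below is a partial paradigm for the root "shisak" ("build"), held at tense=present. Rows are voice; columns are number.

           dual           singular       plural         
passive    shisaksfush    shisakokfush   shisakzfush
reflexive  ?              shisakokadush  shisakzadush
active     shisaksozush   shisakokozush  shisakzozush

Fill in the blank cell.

shisaksadush

Attach number dual -s → shisaks.
Attach voice reflexive -ad → shisaksad.
Attach tense present -ush (after consonant 'd') → shisaksadush.
Vowel harmony: no change.
Nasal assimilation: no change.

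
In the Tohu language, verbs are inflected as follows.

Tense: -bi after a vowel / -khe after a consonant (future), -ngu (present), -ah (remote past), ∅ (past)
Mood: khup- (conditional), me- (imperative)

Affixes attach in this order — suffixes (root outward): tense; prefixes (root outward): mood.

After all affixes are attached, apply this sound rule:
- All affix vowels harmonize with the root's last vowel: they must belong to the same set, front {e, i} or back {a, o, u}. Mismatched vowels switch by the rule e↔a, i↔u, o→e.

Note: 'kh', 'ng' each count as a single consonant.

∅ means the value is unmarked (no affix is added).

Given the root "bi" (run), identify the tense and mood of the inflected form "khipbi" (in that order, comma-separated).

Segment: khup-bi.
tense: ∅ → past.
mood: khup- → conditional.

past, conditional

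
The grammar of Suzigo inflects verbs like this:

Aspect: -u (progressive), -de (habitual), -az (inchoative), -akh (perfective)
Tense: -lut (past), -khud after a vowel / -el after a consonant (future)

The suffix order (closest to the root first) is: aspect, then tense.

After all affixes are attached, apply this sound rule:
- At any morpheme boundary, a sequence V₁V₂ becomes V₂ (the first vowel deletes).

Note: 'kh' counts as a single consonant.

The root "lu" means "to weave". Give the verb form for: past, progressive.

lulut

Attach aspect progressive -u → luu.
Attach tense past -lut → luulut.
Apply vowel deletion: luulut → lulut.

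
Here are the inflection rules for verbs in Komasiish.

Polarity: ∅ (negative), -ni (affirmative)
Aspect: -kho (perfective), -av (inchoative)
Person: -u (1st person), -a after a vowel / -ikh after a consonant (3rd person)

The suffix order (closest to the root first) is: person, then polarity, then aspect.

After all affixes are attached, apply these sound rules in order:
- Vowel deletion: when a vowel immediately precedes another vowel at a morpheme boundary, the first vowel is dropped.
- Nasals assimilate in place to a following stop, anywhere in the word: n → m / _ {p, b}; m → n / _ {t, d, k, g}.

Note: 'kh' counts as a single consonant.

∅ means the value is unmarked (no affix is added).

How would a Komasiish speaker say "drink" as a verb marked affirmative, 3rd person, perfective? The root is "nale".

Attach person 3rd person -a (after vowel 'e') → nalea.
Attach polarity affirmative -ni → naleani.
Attach aspect perfective -kho → naleanikho.
Apply vowel deletion: naleanikho → nalanikho.
Nasal assimilation: no change.

nalanikho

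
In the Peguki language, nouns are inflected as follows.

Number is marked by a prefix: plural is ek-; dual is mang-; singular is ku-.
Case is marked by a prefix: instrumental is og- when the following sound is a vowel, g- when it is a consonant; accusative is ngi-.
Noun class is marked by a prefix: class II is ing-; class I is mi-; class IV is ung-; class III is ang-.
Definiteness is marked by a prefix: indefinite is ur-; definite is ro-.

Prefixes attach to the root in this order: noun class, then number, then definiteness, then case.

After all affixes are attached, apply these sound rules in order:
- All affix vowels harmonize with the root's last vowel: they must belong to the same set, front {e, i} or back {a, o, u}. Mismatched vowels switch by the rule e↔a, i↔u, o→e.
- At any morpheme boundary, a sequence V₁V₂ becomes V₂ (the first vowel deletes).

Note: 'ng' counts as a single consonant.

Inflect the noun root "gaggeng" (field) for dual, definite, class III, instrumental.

Attach noun class class III ang- → anggaggeng.
Attach number dual mang- → manganggaggeng.
Attach definiteness definite ro- → romanganggaggeng.
Attach case instrumental g- (before consonant 'r') → gromanganggaggeng.
Apply vowel harmony: gromanganggaggeng → gremengenggaggeng.
Vowel deletion: no change.

gremengenggaggeng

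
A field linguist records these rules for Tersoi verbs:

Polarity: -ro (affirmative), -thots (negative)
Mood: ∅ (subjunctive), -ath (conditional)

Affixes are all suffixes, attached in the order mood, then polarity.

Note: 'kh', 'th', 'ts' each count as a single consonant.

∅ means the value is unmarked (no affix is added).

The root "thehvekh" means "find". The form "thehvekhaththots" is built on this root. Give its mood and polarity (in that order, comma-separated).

conditional, negative

Segment: thehvekh-ath-thots.
mood: -ath → conditional.
polarity: -thots → negative.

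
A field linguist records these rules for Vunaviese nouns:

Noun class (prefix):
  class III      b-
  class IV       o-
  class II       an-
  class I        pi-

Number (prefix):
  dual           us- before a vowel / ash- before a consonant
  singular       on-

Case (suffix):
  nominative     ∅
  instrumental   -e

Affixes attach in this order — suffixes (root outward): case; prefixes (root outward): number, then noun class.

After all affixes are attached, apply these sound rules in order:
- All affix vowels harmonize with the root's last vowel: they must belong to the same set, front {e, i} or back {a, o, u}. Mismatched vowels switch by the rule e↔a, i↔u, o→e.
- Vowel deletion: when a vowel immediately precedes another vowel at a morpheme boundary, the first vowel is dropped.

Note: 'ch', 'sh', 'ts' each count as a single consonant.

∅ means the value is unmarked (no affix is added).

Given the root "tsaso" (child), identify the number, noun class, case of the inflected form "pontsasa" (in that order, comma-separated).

singular, class I, instrumental

Segment: pi-on-tsaso-e.
number: on- → singular.
noun class: pi- → class I.
case: -e → instrumental.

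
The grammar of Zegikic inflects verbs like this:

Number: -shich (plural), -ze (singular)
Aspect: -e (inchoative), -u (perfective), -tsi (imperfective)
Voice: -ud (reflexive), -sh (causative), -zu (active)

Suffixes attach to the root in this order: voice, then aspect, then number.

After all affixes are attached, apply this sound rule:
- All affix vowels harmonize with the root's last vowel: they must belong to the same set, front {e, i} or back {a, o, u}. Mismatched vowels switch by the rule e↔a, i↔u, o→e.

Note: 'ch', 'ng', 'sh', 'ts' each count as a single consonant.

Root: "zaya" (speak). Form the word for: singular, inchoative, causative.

Attach voice causative -sh → zayash.
Attach aspect inchoative -e → zayashe.
Attach number singular -ze → zayasheze.
Apply vowel harmony: zayasheze → zayashaza.

zayashaza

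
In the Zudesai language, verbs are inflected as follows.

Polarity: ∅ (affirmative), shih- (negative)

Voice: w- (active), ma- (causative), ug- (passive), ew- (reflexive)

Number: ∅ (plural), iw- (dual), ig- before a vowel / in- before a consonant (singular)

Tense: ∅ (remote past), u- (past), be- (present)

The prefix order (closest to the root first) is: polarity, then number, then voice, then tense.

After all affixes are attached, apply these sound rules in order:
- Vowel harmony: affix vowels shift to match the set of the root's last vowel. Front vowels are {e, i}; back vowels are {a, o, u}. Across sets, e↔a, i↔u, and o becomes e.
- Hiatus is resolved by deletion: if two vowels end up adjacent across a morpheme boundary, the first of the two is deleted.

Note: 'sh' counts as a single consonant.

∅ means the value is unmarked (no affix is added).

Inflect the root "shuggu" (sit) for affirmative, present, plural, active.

bawshuggu

polarity = affirmative: zero marking, form stays shuggu.
number = plural: zero marking, form stays shuggu.
Attach voice active w- → wshuggu.
Attach tense present be- → bewshuggu.
Apply vowel harmony: bewshuggu → bawshuggu.
Vowel deletion: no change.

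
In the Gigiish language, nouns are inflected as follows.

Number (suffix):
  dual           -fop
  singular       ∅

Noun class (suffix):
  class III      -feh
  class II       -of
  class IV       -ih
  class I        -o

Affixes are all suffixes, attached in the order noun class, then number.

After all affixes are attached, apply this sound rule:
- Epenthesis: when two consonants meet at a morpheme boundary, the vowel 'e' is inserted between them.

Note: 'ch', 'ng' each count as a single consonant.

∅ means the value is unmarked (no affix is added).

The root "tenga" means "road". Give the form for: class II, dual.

Attach noun class class II -of → tengaof.
Attach number dual -fop → tengaoffop.
Apply epenthesis: tengaoffop → tengaofefop.

tengaofefop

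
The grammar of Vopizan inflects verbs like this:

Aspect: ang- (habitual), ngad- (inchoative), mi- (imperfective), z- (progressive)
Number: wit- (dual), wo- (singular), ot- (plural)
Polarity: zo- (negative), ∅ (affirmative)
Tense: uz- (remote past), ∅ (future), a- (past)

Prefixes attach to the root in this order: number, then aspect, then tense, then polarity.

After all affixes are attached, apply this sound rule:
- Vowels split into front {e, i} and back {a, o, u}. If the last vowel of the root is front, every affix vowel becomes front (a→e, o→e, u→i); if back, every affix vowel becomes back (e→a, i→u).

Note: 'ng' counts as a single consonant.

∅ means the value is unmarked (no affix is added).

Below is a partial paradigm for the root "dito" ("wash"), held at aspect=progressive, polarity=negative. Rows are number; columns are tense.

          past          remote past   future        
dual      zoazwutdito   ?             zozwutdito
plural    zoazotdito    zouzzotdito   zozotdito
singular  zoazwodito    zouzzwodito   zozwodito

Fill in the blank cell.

Attach number dual wit- → witdito.
Attach aspect progressive z- → zwitdito.
Attach tense remote past uz- → uzzwitdito.
Attach polarity negative zo- → zouzzwitdito.
Apply vowel harmony: zouzzwitdito → zouzzwutdito.

zouzzwutdito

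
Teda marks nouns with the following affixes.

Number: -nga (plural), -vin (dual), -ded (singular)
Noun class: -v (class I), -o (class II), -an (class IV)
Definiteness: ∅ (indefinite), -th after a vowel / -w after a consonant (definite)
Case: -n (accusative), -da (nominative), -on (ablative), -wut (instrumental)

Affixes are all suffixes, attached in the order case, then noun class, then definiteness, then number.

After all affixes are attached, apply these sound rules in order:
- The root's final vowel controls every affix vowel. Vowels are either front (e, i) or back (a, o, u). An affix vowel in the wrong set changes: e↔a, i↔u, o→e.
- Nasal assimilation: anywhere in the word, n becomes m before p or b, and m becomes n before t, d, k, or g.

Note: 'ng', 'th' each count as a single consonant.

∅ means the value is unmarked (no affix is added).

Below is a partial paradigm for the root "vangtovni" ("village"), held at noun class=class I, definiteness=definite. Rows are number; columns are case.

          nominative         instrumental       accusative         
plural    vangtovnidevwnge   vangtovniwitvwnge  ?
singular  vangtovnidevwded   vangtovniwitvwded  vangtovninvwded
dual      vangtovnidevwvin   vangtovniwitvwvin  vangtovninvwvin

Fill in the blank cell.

Attach case accusative -n → vangtovnin.
Attach noun class class I -v → vangtovninv.
Attach definiteness definite -w (after consonant 'v') → vangtovninvw.
Attach number plural -nga → vangtovninvwnga.
Apply vowel harmony: vangtovninvwnga → vangtovninvwnge.
Nasal assimilation: no change.

vangtovninvwnge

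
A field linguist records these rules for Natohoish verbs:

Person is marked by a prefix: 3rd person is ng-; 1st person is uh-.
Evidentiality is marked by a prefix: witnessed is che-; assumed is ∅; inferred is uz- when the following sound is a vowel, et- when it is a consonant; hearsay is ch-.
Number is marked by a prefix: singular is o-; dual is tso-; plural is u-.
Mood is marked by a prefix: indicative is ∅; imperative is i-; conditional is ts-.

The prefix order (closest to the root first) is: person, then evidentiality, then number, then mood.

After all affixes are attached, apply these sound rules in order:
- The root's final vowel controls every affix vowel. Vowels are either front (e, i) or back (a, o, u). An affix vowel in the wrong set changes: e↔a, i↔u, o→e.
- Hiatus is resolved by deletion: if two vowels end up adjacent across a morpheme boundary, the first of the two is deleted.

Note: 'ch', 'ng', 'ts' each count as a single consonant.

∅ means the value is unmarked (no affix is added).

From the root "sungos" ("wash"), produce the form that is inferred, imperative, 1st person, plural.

Attach person 1st person uh- → uhsungos.
Attach evidentiality inferred uz- (before vowel 'u') → uzuhsungos.
Attach number plural u- → uuzuhsungos.
Attach mood imperative i- → iuuzuhsungos.
Apply vowel harmony: iuuzuhsungos → uuuzuhsungos.
Apply vowel deletion: uuuzuhsungos → uzuhsungos.

uzuhsungos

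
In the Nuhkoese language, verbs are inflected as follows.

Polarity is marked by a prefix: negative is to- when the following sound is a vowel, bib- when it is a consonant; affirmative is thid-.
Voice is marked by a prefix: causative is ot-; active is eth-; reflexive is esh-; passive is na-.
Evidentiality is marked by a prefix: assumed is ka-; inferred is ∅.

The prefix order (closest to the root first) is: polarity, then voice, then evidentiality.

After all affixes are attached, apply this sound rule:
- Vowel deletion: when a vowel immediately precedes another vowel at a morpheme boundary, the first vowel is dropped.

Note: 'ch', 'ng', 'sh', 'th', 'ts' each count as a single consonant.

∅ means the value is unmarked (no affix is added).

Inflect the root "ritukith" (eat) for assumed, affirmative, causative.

Attach polarity affirmative thid- → thidritukith.
Attach voice causative ot- → otthidritukith.
Attach evidentiality assumed ka- → kaotthidritukith.
Apply vowel deletion: kaotthidritukith → kotthidritukith.

kotthidritukith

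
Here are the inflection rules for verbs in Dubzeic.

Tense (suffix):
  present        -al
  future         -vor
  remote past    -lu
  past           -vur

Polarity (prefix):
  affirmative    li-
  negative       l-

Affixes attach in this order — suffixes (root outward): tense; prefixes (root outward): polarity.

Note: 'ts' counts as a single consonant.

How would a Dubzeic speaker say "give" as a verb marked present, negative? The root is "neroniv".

Attach polarity negative l- → lneroniv.
Attach tense present -al → lneronival.

lneronival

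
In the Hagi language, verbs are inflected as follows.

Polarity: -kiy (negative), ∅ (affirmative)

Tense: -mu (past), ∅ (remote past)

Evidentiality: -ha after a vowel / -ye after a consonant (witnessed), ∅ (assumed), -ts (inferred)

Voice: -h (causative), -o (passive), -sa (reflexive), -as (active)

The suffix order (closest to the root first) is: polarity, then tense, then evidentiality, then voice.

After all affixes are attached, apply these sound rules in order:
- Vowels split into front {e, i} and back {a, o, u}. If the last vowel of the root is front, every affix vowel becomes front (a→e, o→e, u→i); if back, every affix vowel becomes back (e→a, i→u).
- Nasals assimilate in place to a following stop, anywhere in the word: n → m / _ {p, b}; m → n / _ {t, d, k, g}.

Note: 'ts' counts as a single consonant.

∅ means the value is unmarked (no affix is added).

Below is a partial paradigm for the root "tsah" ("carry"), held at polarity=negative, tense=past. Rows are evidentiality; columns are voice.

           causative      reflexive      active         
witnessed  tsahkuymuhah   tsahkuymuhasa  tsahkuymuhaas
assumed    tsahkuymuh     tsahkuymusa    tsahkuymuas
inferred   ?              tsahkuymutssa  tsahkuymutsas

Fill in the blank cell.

tsahkuymutsh

Attach polarity negative -kiy → tsahkiy.
Attach tense past -mu → tsahkiymu.
Attach evidentiality inferred -ts → tsahkiymuts.
Attach voice causative -h → tsahkiymutsh.
Apply vowel harmony: tsahkiymutsh → tsahkuymutsh.
Nasal assimilation: no change.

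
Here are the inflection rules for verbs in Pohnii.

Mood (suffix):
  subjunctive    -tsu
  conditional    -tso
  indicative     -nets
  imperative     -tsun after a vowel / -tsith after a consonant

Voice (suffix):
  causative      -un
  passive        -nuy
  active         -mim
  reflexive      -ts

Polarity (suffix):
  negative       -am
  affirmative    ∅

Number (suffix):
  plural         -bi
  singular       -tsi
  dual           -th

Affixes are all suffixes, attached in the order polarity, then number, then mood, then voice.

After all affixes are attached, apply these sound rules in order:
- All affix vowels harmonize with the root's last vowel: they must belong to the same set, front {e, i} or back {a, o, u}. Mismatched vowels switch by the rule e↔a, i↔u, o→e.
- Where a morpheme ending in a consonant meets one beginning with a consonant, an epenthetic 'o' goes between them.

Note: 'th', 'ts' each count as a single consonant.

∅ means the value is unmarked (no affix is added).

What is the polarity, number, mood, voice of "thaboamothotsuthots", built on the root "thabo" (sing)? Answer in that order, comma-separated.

Segment: thabo-am-th-tsith-ts.
polarity: -am → negative.
number: -th → dual.
mood: -tsun/tsith → imperative.
voice: -ts → reflexive.

negative, dual, imperative, reflexive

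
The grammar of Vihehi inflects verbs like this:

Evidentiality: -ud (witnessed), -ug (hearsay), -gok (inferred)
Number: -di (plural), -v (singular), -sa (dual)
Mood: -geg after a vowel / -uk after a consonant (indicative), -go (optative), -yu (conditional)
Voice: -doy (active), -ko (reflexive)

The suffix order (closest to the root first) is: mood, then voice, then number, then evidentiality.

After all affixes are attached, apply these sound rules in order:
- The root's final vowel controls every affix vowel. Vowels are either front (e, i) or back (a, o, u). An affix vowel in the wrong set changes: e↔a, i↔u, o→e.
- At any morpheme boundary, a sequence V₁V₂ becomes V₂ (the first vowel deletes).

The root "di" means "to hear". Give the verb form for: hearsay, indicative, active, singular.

digegdeyvig

Attach mood indicative -geg (after vowel 'i') → digeg.
Attach voice active -doy → digegdoy.
Attach number singular -v → digegdoyv.
Attach evidentiality hearsay -ug → digegdoyvug.
Apply vowel harmony: digegdoyvug → digegdeyvig.
Vowel deletion: no change.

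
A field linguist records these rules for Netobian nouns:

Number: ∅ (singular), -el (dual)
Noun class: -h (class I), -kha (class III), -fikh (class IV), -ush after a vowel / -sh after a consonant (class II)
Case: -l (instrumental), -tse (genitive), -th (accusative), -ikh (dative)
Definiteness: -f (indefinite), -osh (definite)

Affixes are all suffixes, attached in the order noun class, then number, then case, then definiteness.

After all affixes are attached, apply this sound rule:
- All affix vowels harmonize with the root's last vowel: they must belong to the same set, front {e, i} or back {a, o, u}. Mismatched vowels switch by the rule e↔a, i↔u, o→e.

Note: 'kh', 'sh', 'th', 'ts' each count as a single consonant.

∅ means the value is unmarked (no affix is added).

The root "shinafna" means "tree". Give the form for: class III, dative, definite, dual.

Attach noun class class III -kha → shinafnakha.
Attach number dual -el → shinafnakhael.
Attach case dative -ikh → shinafnakhaelikh.
Attach definiteness definite -osh → shinafnakhaelikhosh.
Apply vowel harmony: shinafnakhaelikhosh → shinafnakhaalukhosh.

shinafnakhaalukhosh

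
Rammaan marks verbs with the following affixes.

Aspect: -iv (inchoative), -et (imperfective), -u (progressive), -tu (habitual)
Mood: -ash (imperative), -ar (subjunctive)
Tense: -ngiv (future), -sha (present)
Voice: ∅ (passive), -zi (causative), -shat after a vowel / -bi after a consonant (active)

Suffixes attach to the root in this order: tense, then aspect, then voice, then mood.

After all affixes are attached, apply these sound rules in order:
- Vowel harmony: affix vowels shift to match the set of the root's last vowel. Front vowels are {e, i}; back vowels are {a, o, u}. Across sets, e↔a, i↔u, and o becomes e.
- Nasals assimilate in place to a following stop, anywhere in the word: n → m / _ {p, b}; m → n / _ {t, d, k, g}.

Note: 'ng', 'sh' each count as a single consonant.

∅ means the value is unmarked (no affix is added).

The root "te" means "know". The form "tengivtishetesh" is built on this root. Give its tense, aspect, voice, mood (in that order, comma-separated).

future, habitual, active, imperative

Segment: te-ngiv-tu-shat-ash.
tense: -ngiv → future.
aspect: -tu → habitual.
voice: -shat/bi → active.
mood: -ash → imperative.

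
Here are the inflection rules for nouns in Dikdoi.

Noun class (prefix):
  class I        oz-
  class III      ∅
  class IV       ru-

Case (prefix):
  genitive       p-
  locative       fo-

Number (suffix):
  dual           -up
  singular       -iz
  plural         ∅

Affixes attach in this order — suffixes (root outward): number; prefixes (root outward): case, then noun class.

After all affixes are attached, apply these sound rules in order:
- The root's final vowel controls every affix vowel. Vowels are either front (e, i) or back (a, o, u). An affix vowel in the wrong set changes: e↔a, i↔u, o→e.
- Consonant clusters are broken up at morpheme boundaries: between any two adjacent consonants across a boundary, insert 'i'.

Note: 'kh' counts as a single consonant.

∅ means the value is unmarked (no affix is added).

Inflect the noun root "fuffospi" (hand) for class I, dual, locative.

Attach case locative fo- → fofuffospi.
Attach noun class class I oz- → ozfofuffospi.
Attach number dual -up → ozfofuffospiup.
Apply vowel harmony: ozfofuffospiup → ezfefuffospiip.
Apply epenthesis: ezfefuffospiip → ezifefuffospiip.

ezifefuffospiip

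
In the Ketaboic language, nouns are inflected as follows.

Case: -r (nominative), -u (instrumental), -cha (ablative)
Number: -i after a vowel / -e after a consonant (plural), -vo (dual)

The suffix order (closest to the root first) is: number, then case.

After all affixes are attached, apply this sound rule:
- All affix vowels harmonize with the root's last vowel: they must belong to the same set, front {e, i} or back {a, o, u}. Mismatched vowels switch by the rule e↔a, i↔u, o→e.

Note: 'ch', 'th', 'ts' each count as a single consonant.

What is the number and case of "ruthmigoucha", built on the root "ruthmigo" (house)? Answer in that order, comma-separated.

plural, ablative

Segment: ruthmigo-i-cha.
number: -i/e → plural.
case: -cha → ablative.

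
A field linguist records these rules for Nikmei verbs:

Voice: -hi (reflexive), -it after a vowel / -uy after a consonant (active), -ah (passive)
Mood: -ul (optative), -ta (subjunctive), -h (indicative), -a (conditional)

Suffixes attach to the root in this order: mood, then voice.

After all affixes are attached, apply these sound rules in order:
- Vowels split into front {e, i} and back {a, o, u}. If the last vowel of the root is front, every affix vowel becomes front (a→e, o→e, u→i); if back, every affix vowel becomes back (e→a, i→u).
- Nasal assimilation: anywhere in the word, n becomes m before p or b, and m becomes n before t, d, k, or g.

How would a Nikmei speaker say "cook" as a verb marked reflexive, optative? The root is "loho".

lohoulhu

Attach mood optative -ul → lohoul.
Attach voice reflexive -hi → lohoulhi.
Apply vowel harmony: lohoulhi → lohoulhu.
Nasal assimilation: no change.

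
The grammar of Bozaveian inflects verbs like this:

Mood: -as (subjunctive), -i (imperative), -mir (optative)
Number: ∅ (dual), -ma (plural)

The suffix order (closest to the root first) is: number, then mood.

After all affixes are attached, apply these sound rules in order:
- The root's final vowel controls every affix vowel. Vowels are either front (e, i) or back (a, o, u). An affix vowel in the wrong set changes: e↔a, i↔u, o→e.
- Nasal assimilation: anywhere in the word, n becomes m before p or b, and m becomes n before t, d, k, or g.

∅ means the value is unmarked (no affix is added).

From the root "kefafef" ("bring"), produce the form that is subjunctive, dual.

number = dual: zero marking, form stays kefafef.
Attach mood subjunctive -as → kefafefas.
Apply vowel harmony: kefafefas → kefafefes.
Nasal assimilation: no change.

kefafefes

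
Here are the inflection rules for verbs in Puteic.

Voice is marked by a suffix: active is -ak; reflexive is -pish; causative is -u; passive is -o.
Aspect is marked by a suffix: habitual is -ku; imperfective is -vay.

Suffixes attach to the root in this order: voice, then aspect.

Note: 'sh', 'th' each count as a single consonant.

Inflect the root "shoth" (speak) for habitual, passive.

Attach voice passive -o → shotho.
Attach aspect habitual -ku → shothoku.

shothoku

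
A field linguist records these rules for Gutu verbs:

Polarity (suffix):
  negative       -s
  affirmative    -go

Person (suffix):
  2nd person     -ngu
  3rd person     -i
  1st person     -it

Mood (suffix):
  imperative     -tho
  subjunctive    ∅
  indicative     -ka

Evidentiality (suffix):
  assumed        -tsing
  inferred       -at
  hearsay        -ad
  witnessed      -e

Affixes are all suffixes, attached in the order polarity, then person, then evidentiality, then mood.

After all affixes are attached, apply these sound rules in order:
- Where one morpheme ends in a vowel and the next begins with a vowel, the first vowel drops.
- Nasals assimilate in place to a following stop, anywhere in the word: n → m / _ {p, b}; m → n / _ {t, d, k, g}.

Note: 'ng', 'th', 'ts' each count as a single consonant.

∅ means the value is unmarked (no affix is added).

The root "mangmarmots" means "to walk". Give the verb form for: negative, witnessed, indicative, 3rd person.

Attach polarity negative -s → mangmarmotss.
Attach person 3rd person -i → mangmarmotssi.
Attach evidentiality witnessed -e → mangmarmotssie.
Attach mood indicative -ka → mangmarmotssieka.
Apply vowel deletion: mangmarmotssieka → mangmarmotsseka.
Nasal assimilation: no change.

mangmarmotsseka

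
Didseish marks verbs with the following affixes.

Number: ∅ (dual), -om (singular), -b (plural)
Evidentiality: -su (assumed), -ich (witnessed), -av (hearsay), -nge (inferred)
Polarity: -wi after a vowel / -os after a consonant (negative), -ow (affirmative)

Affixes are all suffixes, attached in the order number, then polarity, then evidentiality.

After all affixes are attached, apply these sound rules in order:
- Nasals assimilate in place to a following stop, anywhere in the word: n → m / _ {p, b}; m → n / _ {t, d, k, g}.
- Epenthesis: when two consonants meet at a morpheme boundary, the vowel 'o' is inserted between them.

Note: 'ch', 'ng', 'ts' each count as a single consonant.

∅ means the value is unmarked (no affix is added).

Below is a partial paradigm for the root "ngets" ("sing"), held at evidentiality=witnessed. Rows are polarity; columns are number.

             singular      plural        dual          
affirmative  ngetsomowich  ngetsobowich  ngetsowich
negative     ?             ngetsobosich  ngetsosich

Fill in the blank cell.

Attach number singular -om → ngetsom.
Attach polarity negative -os (after consonant 'm') → ngetsomos.
Attach evidentiality witnessed -ich → ngetsomosich.
Nasal assimilation: no change.
Epenthesis: no change.

ngetsomosich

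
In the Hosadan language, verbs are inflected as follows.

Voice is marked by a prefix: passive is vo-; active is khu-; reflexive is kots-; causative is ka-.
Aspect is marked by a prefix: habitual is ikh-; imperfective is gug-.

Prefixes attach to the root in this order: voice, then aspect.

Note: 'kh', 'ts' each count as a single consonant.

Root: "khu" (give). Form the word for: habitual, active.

ikhkhukhu

Attach voice active khu- → khukhu.
Attach aspect habitual ikh- → ikhkhukhu.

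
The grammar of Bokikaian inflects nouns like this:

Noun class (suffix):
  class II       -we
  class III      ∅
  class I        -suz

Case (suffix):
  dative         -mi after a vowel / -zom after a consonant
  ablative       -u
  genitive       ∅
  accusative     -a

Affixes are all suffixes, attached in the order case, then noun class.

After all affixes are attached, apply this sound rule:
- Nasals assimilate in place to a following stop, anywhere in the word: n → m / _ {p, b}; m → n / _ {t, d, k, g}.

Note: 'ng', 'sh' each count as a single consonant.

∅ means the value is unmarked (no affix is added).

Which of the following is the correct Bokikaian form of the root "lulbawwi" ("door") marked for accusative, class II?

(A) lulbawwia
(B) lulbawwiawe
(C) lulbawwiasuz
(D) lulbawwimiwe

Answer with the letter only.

B

Attach case accusative -a → lulbawwia.
Attach noun class class II -we → lulbawwiawe.
Nasal assimilation: no change.
So the correct form is lulbawwiawe, option (B).
(A) lulbawwia is wrong: it uses class III instead of class II for noun class.
(C) lulbawwiasuz is wrong: it uses class I instead of class II for noun class.
(D) lulbawwimiwe is wrong: it uses dative instead of accusative for case.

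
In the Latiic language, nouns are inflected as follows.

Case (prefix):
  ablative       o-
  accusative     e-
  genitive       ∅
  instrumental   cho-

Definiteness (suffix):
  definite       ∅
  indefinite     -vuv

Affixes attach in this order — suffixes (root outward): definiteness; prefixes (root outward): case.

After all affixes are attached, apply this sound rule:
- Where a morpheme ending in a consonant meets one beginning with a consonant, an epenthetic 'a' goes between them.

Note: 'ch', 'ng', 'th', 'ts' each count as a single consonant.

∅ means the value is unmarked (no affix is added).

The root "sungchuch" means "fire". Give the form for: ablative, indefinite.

osungchuchavuv

Attach definiteness indefinite -vuv → sungchuchvuv.
Attach case ablative o- → osungchuchvuv.
Apply epenthesis: osungchuchvuv → osungchuchavuv.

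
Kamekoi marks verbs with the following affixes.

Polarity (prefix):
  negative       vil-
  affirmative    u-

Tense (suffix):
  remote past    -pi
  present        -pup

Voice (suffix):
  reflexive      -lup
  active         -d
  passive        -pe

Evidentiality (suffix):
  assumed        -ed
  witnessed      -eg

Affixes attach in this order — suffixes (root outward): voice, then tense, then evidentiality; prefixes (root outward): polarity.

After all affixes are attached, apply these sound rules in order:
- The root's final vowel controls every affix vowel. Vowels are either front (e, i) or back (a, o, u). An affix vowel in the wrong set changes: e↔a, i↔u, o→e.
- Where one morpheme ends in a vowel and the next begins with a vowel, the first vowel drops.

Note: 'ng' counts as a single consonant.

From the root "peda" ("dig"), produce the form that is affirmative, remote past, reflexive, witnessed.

upedaluppag

Attach voice reflexive -lup → pedalup.
Attach polarity affirmative u- → upedalup.
Attach tense remote past -pi → upedaluppi.
Attach evidentiality witnessed -eg → upedaluppieg.
Apply vowel harmony: upedaluppieg → upedaluppuag.
Apply vowel deletion: upedaluppuag → upedaluppag.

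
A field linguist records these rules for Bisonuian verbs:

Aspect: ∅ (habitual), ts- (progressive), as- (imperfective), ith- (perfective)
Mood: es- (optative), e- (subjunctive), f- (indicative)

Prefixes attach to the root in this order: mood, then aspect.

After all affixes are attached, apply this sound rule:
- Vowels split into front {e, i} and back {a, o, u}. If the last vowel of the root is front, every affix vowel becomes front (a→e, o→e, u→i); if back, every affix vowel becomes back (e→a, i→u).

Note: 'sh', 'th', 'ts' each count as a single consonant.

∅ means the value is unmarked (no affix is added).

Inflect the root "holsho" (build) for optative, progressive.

Attach mood optative es- → esholsho.
Attach aspect progressive ts- → tsesholsho.
Apply vowel harmony: tsesholsho → tsasholsho.

tsasholsho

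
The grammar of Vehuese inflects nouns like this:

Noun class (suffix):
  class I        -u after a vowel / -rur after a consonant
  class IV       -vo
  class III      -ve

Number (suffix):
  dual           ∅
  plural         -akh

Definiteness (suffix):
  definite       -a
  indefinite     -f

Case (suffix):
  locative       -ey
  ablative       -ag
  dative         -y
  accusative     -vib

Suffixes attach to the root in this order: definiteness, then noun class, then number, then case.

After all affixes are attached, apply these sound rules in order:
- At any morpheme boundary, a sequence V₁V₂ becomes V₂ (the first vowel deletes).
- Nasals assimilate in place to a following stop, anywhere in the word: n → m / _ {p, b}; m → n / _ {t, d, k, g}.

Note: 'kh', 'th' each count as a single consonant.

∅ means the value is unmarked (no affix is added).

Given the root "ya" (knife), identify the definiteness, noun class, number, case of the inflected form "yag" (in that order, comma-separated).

Segment: ya-a-u-ag.
definiteness: -a → definite.
noun class: -u/rur → class I.
number: ∅ → dual.
case: -ag → ablative.

definite, class I, dual, ablative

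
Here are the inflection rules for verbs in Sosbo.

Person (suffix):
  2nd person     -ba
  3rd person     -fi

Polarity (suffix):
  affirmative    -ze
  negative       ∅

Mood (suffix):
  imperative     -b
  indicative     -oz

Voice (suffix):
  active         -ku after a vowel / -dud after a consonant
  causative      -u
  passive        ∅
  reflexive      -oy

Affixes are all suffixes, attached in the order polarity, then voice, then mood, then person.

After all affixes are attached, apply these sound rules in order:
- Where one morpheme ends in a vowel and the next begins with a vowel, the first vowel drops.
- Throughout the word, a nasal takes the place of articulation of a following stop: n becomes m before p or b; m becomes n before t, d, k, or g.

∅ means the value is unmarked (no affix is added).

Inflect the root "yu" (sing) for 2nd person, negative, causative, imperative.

yubba

polarity = negative: zero marking, form stays yu.
Attach voice causative -u → yuu.
Attach mood imperative -b → yuub.
Attach person 2nd person -ba → yuubba.
Apply vowel deletion: yuubba → yubba.
Nasal assimilation: no change.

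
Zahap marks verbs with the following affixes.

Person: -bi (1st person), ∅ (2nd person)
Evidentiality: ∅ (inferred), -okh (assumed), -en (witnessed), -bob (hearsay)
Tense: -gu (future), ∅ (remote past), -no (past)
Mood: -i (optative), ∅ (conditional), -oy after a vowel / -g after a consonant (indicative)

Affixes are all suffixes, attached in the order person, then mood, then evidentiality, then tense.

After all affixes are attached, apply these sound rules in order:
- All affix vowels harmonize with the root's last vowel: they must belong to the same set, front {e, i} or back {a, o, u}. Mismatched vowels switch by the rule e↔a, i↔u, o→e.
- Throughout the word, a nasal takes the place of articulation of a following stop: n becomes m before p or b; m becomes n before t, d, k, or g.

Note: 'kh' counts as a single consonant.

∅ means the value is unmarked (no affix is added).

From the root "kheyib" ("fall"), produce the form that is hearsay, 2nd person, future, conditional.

person = 2nd person: zero marking, form stays kheyib.
mood = conditional: zero marking, form stays kheyib.
Attach evidentiality hearsay -bob → kheyibbob.
Attach tense future -gu → kheyibbobgu.
Apply vowel harmony: kheyibbobgu → kheyibbebgi.
Nasal assimilation: no change.

kheyibbebgi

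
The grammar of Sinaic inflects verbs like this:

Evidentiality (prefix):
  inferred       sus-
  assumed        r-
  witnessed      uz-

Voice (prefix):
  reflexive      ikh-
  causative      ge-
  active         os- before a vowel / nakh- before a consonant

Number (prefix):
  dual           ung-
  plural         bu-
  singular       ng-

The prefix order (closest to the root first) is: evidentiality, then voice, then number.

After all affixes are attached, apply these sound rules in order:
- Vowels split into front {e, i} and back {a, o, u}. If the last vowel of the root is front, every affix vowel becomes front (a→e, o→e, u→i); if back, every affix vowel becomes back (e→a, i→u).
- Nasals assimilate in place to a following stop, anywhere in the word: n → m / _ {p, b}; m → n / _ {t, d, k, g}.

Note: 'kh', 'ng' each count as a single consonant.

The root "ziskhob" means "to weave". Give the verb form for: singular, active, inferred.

Attach evidentiality inferred sus- → susziskhob.
Attach voice active nakh- (before consonant 's') → nakhsusziskhob.
Attach number singular ng- → ngnakhsusziskhob.
Vowel harmony: no change.
Nasal assimilation: no change.

ngnakhsusziskhob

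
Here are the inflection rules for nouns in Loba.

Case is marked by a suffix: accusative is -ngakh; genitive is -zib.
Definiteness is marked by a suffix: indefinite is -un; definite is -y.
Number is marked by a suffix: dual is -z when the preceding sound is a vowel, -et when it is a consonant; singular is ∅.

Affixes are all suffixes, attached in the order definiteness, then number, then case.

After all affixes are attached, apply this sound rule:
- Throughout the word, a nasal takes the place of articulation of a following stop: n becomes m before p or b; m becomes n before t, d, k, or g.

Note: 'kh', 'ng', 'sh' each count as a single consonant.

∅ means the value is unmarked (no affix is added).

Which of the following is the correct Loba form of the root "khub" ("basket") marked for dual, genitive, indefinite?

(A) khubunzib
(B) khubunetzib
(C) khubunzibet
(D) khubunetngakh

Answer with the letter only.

Attach definiteness indefinite -un → khubun.
Attach number dual -et (after consonant 'n') → khubunet.
Attach case genitive -zib → khubunetzib.
Nasal assimilation: no change.
So the correct form is khubunetzib, option (B).
(D) khubunetngakh is wrong: it uses accusative instead of genitive for case.
(A) khubunzib is wrong: it uses singular instead of dual for number.
(C) khubunzibet is wrong: it has the affixes in the wrong order.

B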